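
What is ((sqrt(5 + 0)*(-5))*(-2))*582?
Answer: 5820*sqrt(5) ≈ 13014.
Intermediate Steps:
((sqrt(5 + 0)*(-5))*(-2))*582 = ((sqrt(5)*(-5))*(-2))*582 = (-5*sqrt(5)*(-2))*582 = (10*sqrt(5))*582 = 5820*sqrt(5)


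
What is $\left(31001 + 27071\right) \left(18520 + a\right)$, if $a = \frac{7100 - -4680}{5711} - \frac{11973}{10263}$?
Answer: $\frac{21013287979278728}{19537331} \approx 1.0755 \cdot 10^{9}$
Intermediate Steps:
$a = \frac{17506779}{19537331}$ ($a = \left(7100 + 4680\right) \frac{1}{5711} - \frac{3991}{3421} = 11780 \cdot \frac{1}{5711} - \frac{3991}{3421} = \frac{11780}{5711} - \frac{3991}{3421} = \frac{17506779}{19537331} \approx 0.89607$)
$\left(31001 + 27071\right) \left(18520 + a\right) = \left(31001 + 27071\right) \left(18520 + \frac{17506779}{19537331}\right) = 58072 \cdot \frac{361848876899}{19537331} = \frac{21013287979278728}{19537331}$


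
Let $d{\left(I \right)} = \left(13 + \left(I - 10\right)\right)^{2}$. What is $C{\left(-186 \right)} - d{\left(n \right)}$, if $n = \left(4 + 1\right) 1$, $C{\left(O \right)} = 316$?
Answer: $252$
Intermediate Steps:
$n = 5$ ($n = 5 \cdot 1 = 5$)
$d{\left(I \right)} = \left(3 + I\right)^{2}$ ($d{\left(I \right)} = \left(13 + \left(-10 + I\right)\right)^{2} = \left(3 + I\right)^{2}$)
$C{\left(-186 \right)} - d{\left(n \right)} = 316 - \left(3 + 5\right)^{2} = 316 - 8^{2} = 316 - 64 = 252$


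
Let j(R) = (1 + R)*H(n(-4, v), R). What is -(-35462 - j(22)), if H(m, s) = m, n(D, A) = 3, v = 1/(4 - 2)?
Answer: 35531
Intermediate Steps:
v = ½ (v = 1/2 = ½ ≈ 0.50000)
j(R) = 3 + 3*R (j(R) = (1 + R)*3 = 3 + 3*R)
-(-35462 - j(22)) = -(-35462 - (3 + 3*22)) = -(-35462 - (3 + 66)) = -(-35462 - 1*69) = -(-35462 - 69) = -1*(-35531) = 35531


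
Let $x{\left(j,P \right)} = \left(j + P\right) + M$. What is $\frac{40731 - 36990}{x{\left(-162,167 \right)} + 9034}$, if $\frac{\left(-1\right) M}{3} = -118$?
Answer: $\frac{1247}{3131} \approx 0.39828$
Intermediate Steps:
$M = 354$ ($M = \left(-3\right) \left(-118\right) = 354$)
$x{\left(j,P \right)} = 354 + P + j$ ($x{\left(j,P \right)} = \left(j + P\right) + 354 = \left(P + j\right) + 354 = 354 + P + j$)
$\frac{40731 - 36990}{x{\left(-162,167 \right)} + 9034} = \frac{40731 - 36990}{\left(354 + 167 - 162\right) + 9034} = \frac{3741}{359 + 9034} = \frac{3741}{9393} = 3741 \cdot \frac{1}{9393} = \frac{1247}{3131}$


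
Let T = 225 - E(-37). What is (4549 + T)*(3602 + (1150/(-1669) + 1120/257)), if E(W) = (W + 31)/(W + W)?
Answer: 273181994597460/15870521 ≈ 1.7213e+7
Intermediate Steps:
E(W) = (31 + W)/(2*W) (E(W) = (31 + W)/((2*W)) = (31 + W)*(1/(2*W)) = (31 + W)/(2*W))
T = 8322/37 (T = 225 - (31 - 37)/(2*(-37)) = 225 - (-1)*(-6)/(2*37) = 225 - 1*3/37 = 225 - 3/37 = 8322/37 ≈ 224.92)
(4549 + T)*(3602 + (1150/(-1669) + 1120/257)) = (4549 + 8322/37)*(3602 + (1150/(-1669) + 1120/257)) = 176635*(3602 + (1150*(-1/1669) + 1120*(1/257)))/37 = 176635*(3602 + (-1150/1669 + 1120/257))/37 = 176635*(3602 + 1573730/428933)/37 = (176635/37)*(1546590396/428933) = 273181994597460/15870521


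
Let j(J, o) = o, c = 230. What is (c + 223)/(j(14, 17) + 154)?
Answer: 151/57 ≈ 2.6491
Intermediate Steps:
(c + 223)/(j(14, 17) + 154) = (230 + 223)/(17 + 154) = 453/171 = 453*(1/171) = 151/57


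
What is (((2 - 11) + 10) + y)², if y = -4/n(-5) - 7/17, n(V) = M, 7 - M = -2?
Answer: 484/23409 ≈ 0.020676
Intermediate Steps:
M = 9 (M = 7 - 1*(-2) = 7 + 2 = 9)
n(V) = 9
y = -131/153 (y = -4/9 - 7/17 = -131/153 ≈ -0.85621)
(((2 - 11) + 10) + y)² = (((2 - 11) + 10) - 131/153)² = ((-9 + 10) - 131/153)² = (1 - 131/153)² = (22/153)² = 484/23409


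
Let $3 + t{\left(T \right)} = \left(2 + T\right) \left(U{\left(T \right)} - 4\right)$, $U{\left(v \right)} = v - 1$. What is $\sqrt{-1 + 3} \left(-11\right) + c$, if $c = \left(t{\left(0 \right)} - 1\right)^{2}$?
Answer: $196 - 11 \sqrt{2} \approx 180.44$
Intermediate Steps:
$U{\left(v \right)} = -1 + v$ ($U{\left(v \right)} = v - 1 = -1 + v$)
$t{\left(T \right)} = -3 + \left(-5 + T\right) \left(2 + T\right)$ ($t{\left(T \right)} = -3 + \left(2 + T\right) \left(\left(-1 + T\right) - 4\right) = -3 + \left(2 + T\right) \left(-5 + T\right) = -3 + \left(-5 + T\right) \left(2 + T\right)$)
$c = 196$ ($c = \left(\left(-13 + 0^{2} - 0\right) - 1\right)^{2} = \left(\left(-13 + 0 + 0\right) - 1\right)^{2} = \left(-13 - 1\right)^{2} = \left(-14\right)^{2} = 196$)
$\sqrt{-1 + 3} \left(-11\right) + c = \sqrt{-1 + 3} \left(-11\right) + 196 = \sqrt{2} \left(-11\right) + 196 = - 11 \sqrt{2} + 196 = 196 - 11 \sqrt{2}$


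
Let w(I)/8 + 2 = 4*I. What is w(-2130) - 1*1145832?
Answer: -1214008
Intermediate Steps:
w(I) = -16 + 32*I (w(I) = -16 + 8*(4*I) = -16 + 32*I)
w(-2130) - 1*1145832 = (-16 + 32*(-2130)) - 1*1145832 = (-16 - 68160) - 1145832 = -68176 - 1145832 = -1214008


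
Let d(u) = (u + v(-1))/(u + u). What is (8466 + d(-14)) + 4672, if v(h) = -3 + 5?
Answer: 91969/7 ≈ 13138.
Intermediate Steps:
v(h) = 2
d(u) = (2 + u)/(2*u) (d(u) = (u + 2)/(u + u) = (2 + u)/((2*u)) = (2 + u)*(1/(2*u)) = (2 + u)/(2*u))
(8466 + d(-14)) + 4672 = (8466 + (1/2)*(2 - 14)/(-14)) + 4672 = (8466 + (1/2)*(-1/14)*(-12)) + 4672 = (8466 + 3/7) + 4672 = 59265/7 + 4672 = 91969/7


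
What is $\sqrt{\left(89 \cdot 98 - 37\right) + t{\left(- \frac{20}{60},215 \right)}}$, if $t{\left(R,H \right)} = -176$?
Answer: $\sqrt{8509} \approx 92.244$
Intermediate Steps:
$\sqrt{\left(89 \cdot 98 - 37\right) + t{\left(- \frac{20}{60},215 \right)}} = \sqrt{\left(89 \cdot 98 - 37\right) - 176} = \sqrt{\left(8722 - 37\right) - 176} = \sqrt{8685 - 176} = \sqrt{8509}$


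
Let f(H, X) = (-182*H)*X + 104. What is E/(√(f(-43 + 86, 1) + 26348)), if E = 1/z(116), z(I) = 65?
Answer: √18626/1210690 ≈ 0.00011273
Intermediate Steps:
f(H, X) = 104 - 182*H*X (f(H, X) = -182*H*X + 104 = 104 - 182*H*X)
E = 1/65 ≈ 0.015385
E/(√(f(-43 + 86, 1) + 26348)) = 1/(65*(√((104 - 182*(-43 + 86)*1) + 26348))) = 1/(65*(√((104 - 182*43*1) + 26348))) = 1/(65*(√((104 - 7826) + 26348))) = 1/(65*(√(-7722 + 26348))) = 1/(65*(√18626)) = (√18626/18626)/65 = √18626/1210690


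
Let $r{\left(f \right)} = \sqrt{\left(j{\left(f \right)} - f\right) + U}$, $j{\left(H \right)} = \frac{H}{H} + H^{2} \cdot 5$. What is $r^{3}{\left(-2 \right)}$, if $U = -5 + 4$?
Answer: $22 \sqrt{22} \approx 103.19$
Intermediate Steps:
$j{\left(H \right)} = 1 + 5 H^{2}$
$U = -1$
$r{\left(f \right)} = \sqrt{- f + 5 f^{2}}$ ($r{\left(f \right)} = \sqrt{\left(\left(1 + 5 f^{2}\right) - f\right) - 1} = \sqrt{\left(1 - f + 5 f^{2}\right) - 1} = \sqrt{- f + 5 f^{2}}$)
$r^{3}{\left(-2 \right)} = \left(\sqrt{- 2 \left(-1 + 5 \left(-2\right)\right)}\right)^{3} = \left(\sqrt{- 2 \left(-1 - 10\right)}\right)^{3} = \left(\sqrt{\left(-2\right) \left(-11\right)}\right)^{3} = \left(\sqrt{22}\right)^{3} = 22 \sqrt{22}$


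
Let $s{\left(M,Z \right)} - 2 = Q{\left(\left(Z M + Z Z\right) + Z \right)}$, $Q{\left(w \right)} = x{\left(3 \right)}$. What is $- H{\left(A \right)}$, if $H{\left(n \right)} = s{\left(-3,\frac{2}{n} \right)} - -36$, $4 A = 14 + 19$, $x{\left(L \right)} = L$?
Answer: $-41$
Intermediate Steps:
$Q{\left(w \right)} = 3$
$s{\left(M,Z \right)} = 5$ ($s{\left(M,Z \right)} = 2 + 3 = 5$)
$A = \frac{33}{4}$ ($A = \frac{14 + 19}{4} = \frac{1}{4} \cdot 33 = \frac{33}{4} \approx 8.25$)
$H{\left(n \right)} = 41$ ($H{\left(n \right)} = 5 - -36 = 5 + 36 = 41$)
$- H{\left(A \right)} = \left(-1\right) 41 = -41$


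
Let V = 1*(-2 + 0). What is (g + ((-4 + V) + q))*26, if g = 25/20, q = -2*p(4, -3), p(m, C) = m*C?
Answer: 1001/2 ≈ 500.50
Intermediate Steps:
p(m, C) = C*m
q = 24 (q = -(-6)*4 = -2*(-12) = 24)
g = 5/4 (g = 25*(1/20) = 5/4 ≈ 1.2500)
V = -2 (V = 1*(-2) = -2)
(g + ((-4 + V) + q))*26 = (5/4 + ((-4 - 2) + 24))*26 = (5/4 + (-6 + 24))*26 = (5/4 + 18)*26 = (77/4)*26 = 1001/2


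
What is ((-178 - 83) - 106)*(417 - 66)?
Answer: -128817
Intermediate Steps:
((-178 - 83) - 106)*(417 - 66) = (-261 - 106)*351 = -367*351 = -128817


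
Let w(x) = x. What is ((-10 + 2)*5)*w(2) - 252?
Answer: -332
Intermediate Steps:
((-10 + 2)*5)*w(2) - 252 = ((-10 + 2)*5)*2 - 252 = -8*5*2 - 252 = -40*2 - 252 = -80 - 252 = -332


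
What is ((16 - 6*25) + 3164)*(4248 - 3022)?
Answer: 3714780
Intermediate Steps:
((16 - 6*25) + 3164)*(4248 - 3022) = ((16 - 150) + 3164)*1226 = (-134 + 3164)*1226 = 3030*1226 = 3714780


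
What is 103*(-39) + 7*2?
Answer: -4003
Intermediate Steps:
103*(-39) + 7*2 = -4017 + 14 = -4003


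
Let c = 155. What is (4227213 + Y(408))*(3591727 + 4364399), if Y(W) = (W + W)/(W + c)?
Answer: 18934957193798610/563 ≈ 3.3632e+13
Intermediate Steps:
Y(W) = 2*W/(155 + W) (Y(W) = (W + W)/(W + 155) = (2*W)/(155 + W) = 2*W/(155 + W))
(4227213 + Y(408))*(3591727 + 4364399) = (4227213 + 2*408/(155 + 408))*(3591727 + 4364399) = (4227213 + 2*408/563)*7956126 = (4227213 + 2*408*(1/563))*7956126 = (4227213 + 816/563)*7956126 = (2379921735/563)*7956126 = 18934957193798610/563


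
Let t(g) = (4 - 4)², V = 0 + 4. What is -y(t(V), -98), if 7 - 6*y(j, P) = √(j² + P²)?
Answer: 91/6 ≈ 15.167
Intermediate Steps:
V = 4
t(g) = 0 (t(g) = 0² = 0)
y(j, P) = 7/6 - √(P² + j²)/6 (y(j, P) = 7/6 - √(j² + P²)/6 = 7/6 - √(P² + j²)/6)
-y(t(V), -98) = -(7/6 - √((-98)² + 0²)/6) = -(7/6 - √(9604 + 0)/6) = -(7/6 - √9604/6) = -(7/6 - ⅙*98) = -(7/6 - 49/3) = -1*(-91/6) = 91/6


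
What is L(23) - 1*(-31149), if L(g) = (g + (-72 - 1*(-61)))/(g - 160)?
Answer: 4267401/137 ≈ 31149.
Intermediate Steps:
L(g) = (-11 + g)/(-160 + g) (L(g) = (g + (-72 + 61))/(-160 + g) = (g - 11)/(-160 + g) = (-11 + g)/(-160 + g))
L(23) - 1*(-31149) = (-11 + 23)/(-160 + 23) - 1*(-31149) = 12/(-137) + 31149 = -1/137*12 + 31149 = -12/137 + 31149 = 4267401/137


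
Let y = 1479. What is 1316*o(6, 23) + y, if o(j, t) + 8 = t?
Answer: 21219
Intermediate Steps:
o(j, t) = -8 + t
1316*o(6, 23) + y = 1316*(-8 + 23) + 1479 = 1316*15 + 1479 = 19740 + 1479 = 21219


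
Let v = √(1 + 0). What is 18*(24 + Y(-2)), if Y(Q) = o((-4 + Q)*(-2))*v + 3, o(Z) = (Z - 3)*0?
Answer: 486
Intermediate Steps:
o(Z) = 0 (o(Z) = (-3 + Z)*0 = 0)
v = 1 (v = √1 = 1)
Y(Q) = 3 (Y(Q) = 0*1 + 3 = 0 + 3 = 3)
18*(24 + Y(-2)) = 18*(24 + 3) = 18*27 = 486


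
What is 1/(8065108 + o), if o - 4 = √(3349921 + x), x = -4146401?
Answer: 1008139/8130754046128 - I*√12445/8130754046128 ≈ 1.2399e-7 - 1.372e-11*I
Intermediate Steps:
o = 4 + 8*I*√12445 (o = 4 + √(3349921 - 4146401) = 4 + √(-796480) = 4 + 8*I*√12445 ≈ 4.0 + 892.46*I)
1/(8065108 + o) = 1/(8065108 + (4 + 8*I*√12445)) = 1/(8065112 + 8*I*√12445)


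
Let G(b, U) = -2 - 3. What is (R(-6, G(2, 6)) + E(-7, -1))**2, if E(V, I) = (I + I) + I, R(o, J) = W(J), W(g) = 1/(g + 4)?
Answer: 16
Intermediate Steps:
G(b, U) = -5
W(g) = 1/(4 + g)
R(o, J) = 1/(4 + J)
E(V, I) = 3*I (E(V, I) = 2*I + I = 3*I)
(R(-6, G(2, 6)) + E(-7, -1))**2 = (1/(4 - 5) + 3*(-1))**2 = (1/(-1) - 3)**2 = (-1 - 3)**2 = (-4)**2 = 16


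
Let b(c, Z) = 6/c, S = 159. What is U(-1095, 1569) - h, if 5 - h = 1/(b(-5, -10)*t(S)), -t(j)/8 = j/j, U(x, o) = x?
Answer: -52795/48 ≈ -1099.9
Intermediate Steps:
t(j) = -8 (t(j) = -8*j/j = -8*1 = -8)
h = 235/48 (h = 5 - 1/((6/(-5))*(-8)) = 5 - 1/((6*(-⅕))*(-8)) = 5 - 1/((-6/5*(-8))) = 5 - 1/48/5 = 5 - 1*5/48 = 5 - 5/48 = 235/48 ≈ 4.8958)
U(-1095, 1569) - h = -1095 - 1*235/48 = -1095 - 235/48 = -52795/48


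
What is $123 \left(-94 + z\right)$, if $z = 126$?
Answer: $3936$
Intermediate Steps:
$123 \left(-94 + z\right) = 123 \left(-94 + 126\right) = 123 \cdot 32 = 3936$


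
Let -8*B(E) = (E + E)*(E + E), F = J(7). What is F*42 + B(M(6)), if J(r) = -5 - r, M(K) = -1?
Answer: -1009/2 ≈ -504.50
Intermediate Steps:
F = -12 (F = -5 - 1*7 = -5 - 7 = -12)
B(E) = -E²/2 (B(E) = -(E + E)*(E + E)/8 = -2*E*2*E/8 = -E²/2)
F*42 + B(M(6)) = -12*42 - ½*(-1)² = -504 - ½*1 = -504 - ½ = -1009/2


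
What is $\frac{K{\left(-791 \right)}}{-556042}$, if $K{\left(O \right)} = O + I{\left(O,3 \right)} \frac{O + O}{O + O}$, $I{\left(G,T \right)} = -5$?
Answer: $\frac{398}{278021} \approx 0.0014315$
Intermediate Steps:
$K{\left(O \right)} = -5 + O$ ($K{\left(O \right)} = O - 5 \frac{O + O}{O + O} = O - 5 \frac{2 O}{2 O} = O - 5 \cdot 2 O \frac{1}{2 O} = O - 5 = -5 + O$)
$\frac{K{\left(-791 \right)}}{-556042} = \frac{-5 - 791}{-556042} = \left(-796\right) \left(- \frac{1}{556042}\right) = \frac{398}{278021}$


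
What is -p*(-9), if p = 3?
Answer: 27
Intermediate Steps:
-p*(-9) = -1*3*(-9) = -3*(-9) = 27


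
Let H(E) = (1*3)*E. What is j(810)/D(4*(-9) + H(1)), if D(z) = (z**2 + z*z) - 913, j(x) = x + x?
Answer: 324/253 ≈ 1.2806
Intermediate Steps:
j(x) = 2*x
H(E) = 3*E
D(z) = -913 + 2*z**2 (D(z) = (z**2 + z**2) - 913 = 2*z**2 - 913 = -913 + 2*z**2)
j(810)/D(4*(-9) + H(1)) = (2*810)/(-913 + 2*(4*(-9) + 3*1)**2) = 1620/(-913 + 2*(-36 + 3)**2) = 1620/(-913 + 2*(-33)**2) = 1620/(-913 + 2*1089) = 1620/(-913 + 2178) = 1620/1265 = 1620*(1/1265) = 324/253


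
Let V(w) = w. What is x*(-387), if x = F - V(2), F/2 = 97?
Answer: -74304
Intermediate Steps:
F = 194 (F = 2*97 = 194)
x = 192 (x = 194 - 1*2 = 194 - 2 = 192)
x*(-387) = 192*(-387) = -74304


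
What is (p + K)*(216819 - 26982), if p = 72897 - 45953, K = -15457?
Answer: 2180657619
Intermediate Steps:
p = 26944
(p + K)*(216819 - 26982) = (26944 - 15457)*(216819 - 26982) = 11487*189837 = 2180657619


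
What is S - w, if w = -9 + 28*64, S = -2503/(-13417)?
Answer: -23920008/13417 ≈ -1782.8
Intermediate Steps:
S = 2503/13417 (S = -2503*(-1/13417) = 2503/13417 ≈ 0.18655)
w = 1783 (w = -9 + 1792 = 1783)
S - w = 2503/13417 - 1*1783 = 2503/13417 - 1783 = -23920008/13417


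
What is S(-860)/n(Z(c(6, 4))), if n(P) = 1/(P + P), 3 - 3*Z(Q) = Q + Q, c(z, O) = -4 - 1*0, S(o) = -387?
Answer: -2838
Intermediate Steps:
c(z, O) = -4 (c(z, O) = -4 + 0 = -4)
Z(Q) = 1 - 2*Q/3 (Z(Q) = 1 - (Q + Q)/3 = 1 - 2*Q/3)
n(P) = 1/(2*P)
S(-860)/n(Z(c(6, 4))) = -387/(1/(2*(1 - ⅔*(-4)))) = -387/(1/(2*(1 + 8/3))) = -387/(1/(2*(11/3))) = -387/((½)*(3/11)) = -387/3/22 = -387*22/3 = -2838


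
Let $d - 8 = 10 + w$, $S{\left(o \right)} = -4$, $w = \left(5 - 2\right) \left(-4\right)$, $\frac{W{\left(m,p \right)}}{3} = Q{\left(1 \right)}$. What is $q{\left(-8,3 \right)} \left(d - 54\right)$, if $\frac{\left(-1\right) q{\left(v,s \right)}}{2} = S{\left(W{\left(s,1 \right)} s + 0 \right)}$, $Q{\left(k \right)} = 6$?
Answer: $-384$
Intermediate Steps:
$W{\left(m,p \right)} = 18$ ($W{\left(m,p \right)} = 3 \cdot 6 = 18$)
$w = -12$ ($w = 3 \left(-4\right) = -12$)
$q{\left(v,s \right)} = 8$ ($q{\left(v,s \right)} = \left(-2\right) \left(-4\right) = 8$)
$d = 6$ ($d = 8 + \left(10 - 12\right) = 8 - 2 = 6$)
$q{\left(-8,3 \right)} \left(d - 54\right) = 8 \left(6 - 54\right) = 8 \left(-48\right) = -384$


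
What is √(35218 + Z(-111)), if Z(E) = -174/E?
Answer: 2*√12053897/37 ≈ 187.67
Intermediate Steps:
√(35218 + Z(-111)) = √(35218 - 174/(-111)) = √(35218 - 174*(-1/111)) = √(35218 + 58/37) = √(1303124/37) = 2*√12053897/37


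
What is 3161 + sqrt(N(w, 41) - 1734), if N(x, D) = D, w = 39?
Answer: 3161 + I*sqrt(1693) ≈ 3161.0 + 41.146*I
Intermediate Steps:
3161 + sqrt(N(w, 41) - 1734) = 3161 + sqrt(41 - 1734) = 3161 + sqrt(-1693) = 3161 + I*sqrt(1693)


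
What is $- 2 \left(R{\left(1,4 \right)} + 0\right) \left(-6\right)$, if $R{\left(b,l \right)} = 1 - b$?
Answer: $0$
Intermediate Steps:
$- 2 \left(R{\left(1,4 \right)} + 0\right) \left(-6\right) = - 2 \left(\left(1 - 1\right) + 0\right) \left(-6\right) = - 2 \left(0 + 0\right) \left(-6\right) = \left(-2\right) 0 \left(-6\right) = 0 \left(-6\right) = 0$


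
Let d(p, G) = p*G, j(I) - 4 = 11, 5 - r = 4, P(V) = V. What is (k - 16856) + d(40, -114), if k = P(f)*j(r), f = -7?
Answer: -21521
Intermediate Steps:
r = 1 (r = 5 - 1*4 = 5 - 4 = 1)
j(I) = 15 (j(I) = 4 + 11 = 15)
k = -105 (k = -7*15 = -105)
d(p, G) = G*p
(k - 16856) + d(40, -114) = (-105 - 16856) - 114*40 = -16961 - 4560 = -21521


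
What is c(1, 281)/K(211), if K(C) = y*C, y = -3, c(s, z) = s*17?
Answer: -17/633 ≈ -0.026856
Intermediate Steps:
c(s, z) = 17*s
K(C) = -3*C
c(1, 281)/K(211) = (17*1)/((-3*211)) = 17/(-633) = 17*(-1/633) = -17/633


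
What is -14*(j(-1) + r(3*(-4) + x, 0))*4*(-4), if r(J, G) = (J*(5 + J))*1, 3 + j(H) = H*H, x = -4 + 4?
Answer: 18368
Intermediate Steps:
x = 0
j(H) = -3 + H**2 (j(H) = -3 + H*H = -3 + H**2)
r(J, G) = J*(5 + J)
-14*(j(-1) + r(3*(-4) + x, 0))*4*(-4) = -14*((-3 + (-1)**2) + (3*(-4) + 0)*(5 + (3*(-4) + 0)))*4*(-4) = -14*((-3 + 1) + (-12 + 0)*(5 + (-12 + 0)))*(-16) = -14*(-2 - 12*(5 - 12))*(-16) = -14*(-2 - 12*(-7))*(-16) = -14*(-2 + 84)*(-16) = -1148*(-16) = -14*(-1312) = 18368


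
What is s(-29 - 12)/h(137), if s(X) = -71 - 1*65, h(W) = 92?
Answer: -34/23 ≈ -1.4783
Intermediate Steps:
s(X) = -136 (s(X) = -71 - 65 = -136)
s(-29 - 12)/h(137) = -136/92 = -136*1/92 = -34/23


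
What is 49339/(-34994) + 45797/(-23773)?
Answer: -2775556265/831912362 ≈ -3.3364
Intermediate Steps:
49339/(-34994) + 45797/(-23773) = 49339*(-1/34994) + 45797*(-1/23773) = -49339/34994 - 45797/23773 = -2775556265/831912362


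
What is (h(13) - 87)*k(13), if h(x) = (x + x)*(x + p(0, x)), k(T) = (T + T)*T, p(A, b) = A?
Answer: 84838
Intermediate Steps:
k(T) = 2*T² (k(T) = (2*T)*T = 2*T²)
h(x) = 2*x² (h(x) = (x + x)*(x + 0) = (2*x)*x = 2*x²)
(h(13) - 87)*k(13) = (2*13² - 87)*(2*13²) = (2*169 - 87)*(2*169) = (338 - 87)*338 = 251*338 = 84838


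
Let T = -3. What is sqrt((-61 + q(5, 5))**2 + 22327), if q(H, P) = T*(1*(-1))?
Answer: sqrt(25691) ≈ 160.28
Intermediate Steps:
q(H, P) = 3 (q(H, P) = -3*(-1) = 3)
sqrt((-61 + q(5, 5))**2 + 22327) = sqrt((-61 + 3)**2 + 22327) = sqrt((-58)**2 + 22327) = sqrt(3364 + 22327) = sqrt(25691)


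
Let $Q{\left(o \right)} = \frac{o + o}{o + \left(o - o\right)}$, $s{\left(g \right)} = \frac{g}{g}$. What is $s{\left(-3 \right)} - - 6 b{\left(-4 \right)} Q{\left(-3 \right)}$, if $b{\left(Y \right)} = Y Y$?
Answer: $193$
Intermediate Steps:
$b{\left(Y \right)} = Y^{2}$
$s{\left(g \right)} = 1$
$Q{\left(o \right)} = 2$ ($Q{\left(o \right)} = \frac{2 o}{o + 0} = \frac{2 o}{o} = 2$)
$s{\left(-3 \right)} - - 6 b{\left(-4 \right)} Q{\left(-3 \right)} = 1 - - 6 \left(-4\right)^{2} \cdot 2 = 1 - \left(-6\right) 16 \cdot 2 = 1 - \left(-96\right) 2 = 1 - -192 = 1 + 192 = 193$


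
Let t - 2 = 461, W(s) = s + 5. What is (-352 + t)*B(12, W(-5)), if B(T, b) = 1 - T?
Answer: -1221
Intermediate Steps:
W(s) = 5 + s
t = 463 (t = 2 + 461 = 463)
(-352 + t)*B(12, W(-5)) = (-352 + 463)*(1 - 1*12) = 111*(1 - 12) = 111*(-11) = -1221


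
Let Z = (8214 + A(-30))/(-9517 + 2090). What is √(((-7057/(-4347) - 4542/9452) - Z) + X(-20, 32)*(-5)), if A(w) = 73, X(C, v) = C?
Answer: √5398276821746132670486/7265700414 ≈ 10.112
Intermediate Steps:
Z = -8287/7427 (Z = (8214 + 73)/(-9517 + 2090) = 8287/(-7427) = 8287*(-1/7427) = -8287/7427 ≈ -1.1158)
√(((-7057/(-4347) - 4542/9452) - Z) + X(-20, 32)*(-5)) = √(((-7057/(-4347) - 4542/9452) - 1*(-8287/7427)) - 20*(-5)) = √(((-7057*(-1/4347) - 4542*1/9452) + 8287/7427) + 100) = √(((7057/4347 - 2271/4726) + 8287/7427) + 100) = √((23479345/20543922 + 8287/7427) + 100) = √(49232653847/21797101242 + 100) = √(2228942778047/21797101242) = √5398276821746132670486/7265700414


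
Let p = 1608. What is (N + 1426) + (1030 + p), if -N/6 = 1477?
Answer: -4798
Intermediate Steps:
N = -8862 (N = -6*1477 = -8862)
(N + 1426) + (1030 + p) = (-8862 + 1426) + (1030 + 1608) = -7436 + 2638 = -4798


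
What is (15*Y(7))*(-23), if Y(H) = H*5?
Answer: -12075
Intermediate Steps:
Y(H) = 5*H
(15*Y(7))*(-23) = (15*(5*7))*(-23) = (15*35)*(-23) = 525*(-23) = -12075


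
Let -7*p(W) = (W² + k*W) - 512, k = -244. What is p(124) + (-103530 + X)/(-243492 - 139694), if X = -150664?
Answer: 2949889135/1341151 ≈ 2199.5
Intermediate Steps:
p(W) = 512/7 - W²/7 + 244*W/7 (p(W) = -((W² - 244*W) - 512)/7 = -(-512 + W² - 244*W)/7 = 512/7 - W²/7 + 244*W/7)
p(124) + (-103530 + X)/(-243492 - 139694) = (512/7 - ⅐*124² + (244/7)*124) + (-103530 - 150664)/(-243492 - 139694) = (512/7 - ⅐*15376 + 30256/7) - 254194/(-383186) = (512/7 - 15376/7 + 30256/7) - 254194*(-1/383186) = 15392/7 + 127097/191593 = 2949889135/1341151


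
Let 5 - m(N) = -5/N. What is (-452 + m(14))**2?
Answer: 39100009/196 ≈ 1.9949e+5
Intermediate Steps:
m(N) = 5 + 5/N (m(N) = 5 - (-5)/N = 5 + 5/N)
(-452 + m(14))**2 = (-452 + (5 + 5/14))**2 = (-452 + 75/14)**2 = (-6253/14)**2 = 39100009/196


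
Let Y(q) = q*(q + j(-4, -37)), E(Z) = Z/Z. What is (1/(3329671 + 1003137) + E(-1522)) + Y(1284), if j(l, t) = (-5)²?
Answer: 7282397375657/4332808 ≈ 1.6808e+6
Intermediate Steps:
E(Z) = 1
j(l, t) = 25
Y(q) = q*(25 + q) (Y(q) = q*(q + 25) = q*(25 + q))
(1/(3329671 + 1003137) + E(-1522)) + Y(1284) = (1/(3329671 + 1003137) + 1) + 1284*(25 + 1284) = (1/4332808 + 1) + 1284*1309 = (1/4332808 + 1) + 1680756 = 4332809/4332808 + 1680756 = 7282397375657/4332808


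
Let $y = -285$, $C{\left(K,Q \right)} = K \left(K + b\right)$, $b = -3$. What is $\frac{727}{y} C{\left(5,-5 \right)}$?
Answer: $- \frac{1454}{57} \approx -25.509$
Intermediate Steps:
$C{\left(K,Q \right)} = K \left(-3 + K\right)$ ($C{\left(K,Q \right)} = K \left(K - 3\right) = K \left(-3 + K\right)$)
$\frac{727}{y} C{\left(5,-5 \right)} = \frac{727}{-285} \cdot 5 \left(-3 + 5\right) = 727 \left(- \frac{1}{285}\right) 5 \cdot 2 = \left(- \frac{727}{285}\right) 10 = - \frac{1454}{57}$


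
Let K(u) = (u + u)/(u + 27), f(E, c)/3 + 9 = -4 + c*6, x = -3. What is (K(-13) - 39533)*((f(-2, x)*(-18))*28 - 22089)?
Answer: -6858546552/7 ≈ -9.7979e+8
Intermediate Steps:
f(E, c) = -39 + 18*c (f(E, c) = -27 + 3*(-4 + c*6) = -27 + 3*(-4 + 6*c) = -27 + (-12 + 18*c) = -39 + 18*c)
K(u) = 2*u/(27 + u) (K(u) = (2*u)/(27 + u) = 2*u/(27 + u))
(K(-13) - 39533)*((f(-2, x)*(-18))*28 - 22089) = (2*(-13)/(27 - 13) - 39533)*(((-39 + 18*(-3))*(-18))*28 - 22089) = (2*(-13)/14 - 39533)*(((-39 - 54)*(-18))*28 - 22089) = (2*(-13)*(1/14) - 39533)*(-93*(-18)*28 - 22089) = (-13/7 - 39533)*(1674*28 - 22089) = -276744*(46872 - 22089)/7 = -276744/7*24783 = -6858546552/7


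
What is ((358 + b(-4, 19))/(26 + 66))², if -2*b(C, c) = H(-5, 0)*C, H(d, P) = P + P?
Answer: 32041/2116 ≈ 15.142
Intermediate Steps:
H(d, P) = 2*P
b(C, c) = 0 (b(C, c) = -2*0*C/2 = -0*C = -½*0 = 0)
((358 + b(-4, 19))/(26 + 66))² = ((358 + 0)/(26 + 66))² = (358/92)² = (358*(1/92))² = (179/46)² = 32041/2116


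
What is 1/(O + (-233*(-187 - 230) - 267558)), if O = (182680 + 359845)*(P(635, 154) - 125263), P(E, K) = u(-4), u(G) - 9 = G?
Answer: -1/67955766847 ≈ -1.4715e-11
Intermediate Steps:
u(G) = 9 + G
P(E, K) = 5 (P(E, K) = 9 - 4 = 5)
O = -67955596450 (O = (182680 + 359845)*(5 - 125263) = 542525*(-125258) = -67955596450)
1/(O + (-233*(-187 - 230) - 267558)) = 1/(-67955596450 + (-233*(-187 - 230) - 267558)) = 1/(-67955596450 + (-233*(-417) - 267558)) = 1/(-67955596450 + (97161 - 267558)) = 1/(-67955596450 - 170397) = 1/(-67955766847) = -1/67955766847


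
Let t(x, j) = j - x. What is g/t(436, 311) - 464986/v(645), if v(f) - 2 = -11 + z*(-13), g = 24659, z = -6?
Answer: -59824721/8625 ≈ -6936.2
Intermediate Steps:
v(f) = 69 (v(f) = 2 + (-11 - 6*(-13)) = 2 + (-11 + 78) = 2 + 67 = 69)
g/t(436, 311) - 464986/v(645) = 24659/(311 - 1*436) - 464986/69 = 24659/(311 - 436) - 464986*1/69 = 24659/(-125) - 464986/69 = 24659*(-1/125) - 464986/69 = -24659/125 - 464986/69 = -59824721/8625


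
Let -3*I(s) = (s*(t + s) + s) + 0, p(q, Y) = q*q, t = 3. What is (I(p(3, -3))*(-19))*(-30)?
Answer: -22230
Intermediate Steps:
p(q, Y) = q**2
I(s) = -s/3 - s*(3 + s)/3 (I(s) = -((s*(3 + s) + s) + 0)/3 = -((s + s*(3 + s)) + 0)/3 = -(s + s*(3 + s))/3 = -s/3 - s*(3 + s)/3)
(I(p(3, -3))*(-19))*(-30) = (-1/3*3**2*(4 + 3**2)*(-19))*(-30) = (-1/3*9*(4 + 9)*(-19))*(-30) = (-1/3*9*13*(-19))*(-30) = -39*(-19)*(-30) = 741*(-30) = -22230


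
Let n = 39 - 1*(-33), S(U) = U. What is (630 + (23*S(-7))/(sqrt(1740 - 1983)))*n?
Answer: 45360 + 1288*I*sqrt(3)/3 ≈ 45360.0 + 743.63*I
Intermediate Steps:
n = 72 (n = 39 + 33 = 72)
(630 + (23*S(-7))/(sqrt(1740 - 1983)))*n = (630 + (23*(-7))/(sqrt(1740 - 1983)))*72 = (630 - 161*(-I*sqrt(3)/27))*72 = (630 - (-161)*I*sqrt(3)/27)*72 = (630 + 161*I*sqrt(3)/27)*72 = 45360 + 1288*I*sqrt(3)/3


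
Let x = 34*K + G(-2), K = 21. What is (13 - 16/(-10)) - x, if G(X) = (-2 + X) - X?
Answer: -3487/5 ≈ -697.40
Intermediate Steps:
G(X) = -2
x = 712 (x = 34*21 - 2 = 714 - 2 = 712)
(13 - 16/(-10)) - x = (13 - 16/(-10)) - 1*712 = (13 - ⅒*(-16)) - 712 = (13 + 8/5) - 712 = 73/5 - 712 = -3487/5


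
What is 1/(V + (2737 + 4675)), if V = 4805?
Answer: 1/12217 ≈ 8.1853e-5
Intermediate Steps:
1/(V + (2737 + 4675)) = 1/(4805 + (2737 + 4675)) = 1/(4805 + 7412) = 1/12217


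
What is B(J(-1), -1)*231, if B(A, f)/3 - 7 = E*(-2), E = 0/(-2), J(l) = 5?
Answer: 4851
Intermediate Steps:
E = 0 (E = 0*(-½) = 0)
B(A, f) = 21 (B(A, f) = 21 + 3*(0*(-2)) = 21 + 3*0 = 21 + 0 = 21)
B(J(-1), -1)*231 = 21*231 = 4851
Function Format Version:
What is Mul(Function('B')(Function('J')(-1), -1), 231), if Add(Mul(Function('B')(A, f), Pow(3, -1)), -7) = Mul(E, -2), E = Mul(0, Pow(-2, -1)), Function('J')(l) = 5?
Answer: 4851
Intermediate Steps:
E = 0 (E = Mul(0, Rational(-1, 2)) = 0)
Function('B')(A, f) = 21 (Function('B')(A, f) = Add(21, Mul(3, Mul(0, -2))) = Add(21, Mul(3, 0)) = Add(21, 0) = 21)
Mul(Function('B')(Function('J')(-1), -1), 231) = Mul(21, 231) = 4851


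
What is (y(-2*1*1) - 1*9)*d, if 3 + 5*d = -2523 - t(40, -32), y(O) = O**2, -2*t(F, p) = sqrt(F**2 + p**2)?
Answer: 2526 - 4*sqrt(41) ≈ 2500.4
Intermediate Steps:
t(F, p) = -sqrt(F**2 + p**2)/2
d = -2526/5 + 4*sqrt(41)/5 (d = -3/5 + (-2523 - (-1)*sqrt(40**2 + (-32)**2)/2)/5 = -3/5 + (-2523 - (-1)*sqrt(1600 + 1024)/2)/5 = -3/5 + (-2523 - (-1)*sqrt(2624)/2)/5 = -3/5 + (-2523 - (-1)*8*sqrt(41)/2)/5 = -3/5 + (-2523 - (-4)*sqrt(41))/5 = -3/5 + (-2523 + 4*sqrt(41))/5 = -3/5 + (-2523/5 + 4*sqrt(41)/5) = -2526/5 + 4*sqrt(41)/5 ≈ -500.08)
(y(-2*1*1) - 1*9)*d = ((-2*1*1)**2 - 1*9)*(-2526/5 + 4*sqrt(41)/5) = ((-2*1)**2 - 9)*(-2526/5 + 4*sqrt(41)/5) = ((-2)**2 - 9)*(-2526/5 + 4*sqrt(41)/5) = (4 - 9)*(-2526/5 + 4*sqrt(41)/5) = -5*(-2526/5 + 4*sqrt(41)/5) = 2526 - 4*sqrt(41)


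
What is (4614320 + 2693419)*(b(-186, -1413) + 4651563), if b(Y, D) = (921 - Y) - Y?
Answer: 34001857252584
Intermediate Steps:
b(Y, D) = 921 - 2*Y
(4614320 + 2693419)*(b(-186, -1413) + 4651563) = (4614320 + 2693419)*((921 - 2*(-186)) + 4651563) = 7307739*((921 + 372) + 4651563) = 7307739*(1293 + 4651563) = 7307739*4652856 = 34001857252584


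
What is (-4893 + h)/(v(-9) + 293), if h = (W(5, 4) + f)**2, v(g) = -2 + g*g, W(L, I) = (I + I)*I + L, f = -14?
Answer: -1091/93 ≈ -11.731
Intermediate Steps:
W(L, I) = L + 2*I**2 (W(L, I) = (2*I)*I + L = 2*I**2 + L = L + 2*I**2)
v(g) = -2 + g**2
h = 529 (h = ((5 + 2*4**2) - 14)**2 = ((5 + 2*16) - 14)**2 = ((5 + 32) - 14)**2 = (37 - 14)**2 = 23**2 = 529)
(-4893 + h)/(v(-9) + 293) = (-4893 + 529)/((-2 + (-9)**2) + 293) = -4364/((-2 + 81) + 293) = -4364/(79 + 293) = -4364/372 = -4364*1/372 = -1091/93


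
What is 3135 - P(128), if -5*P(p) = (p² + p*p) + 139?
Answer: 48582/5 ≈ 9716.4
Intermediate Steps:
P(p) = -139/5 - 2*p²/5 (P(p) = -((p² + p*p) + 139)/5 = -((p² + p²) + 139)/5 = -(2*p² + 139)/5 = -(139 + 2*p²)/5 = -139/5 - 2*p²/5)
3135 - P(128) = 3135 - (-139/5 - ⅖*128²) = 3135 - (-139/5 - ⅖*16384) = 3135 - (-139/5 - 32768/5) = 3135 - 1*(-32907/5) = 3135 + 32907/5 = 48582/5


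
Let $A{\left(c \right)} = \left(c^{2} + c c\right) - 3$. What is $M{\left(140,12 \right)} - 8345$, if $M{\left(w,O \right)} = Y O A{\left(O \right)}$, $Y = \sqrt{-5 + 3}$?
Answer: $-8345 + 3420 i \sqrt{2} \approx -8345.0 + 4836.6 i$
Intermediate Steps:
$A{\left(c \right)} = -3 + 2 c^{2}$ ($A{\left(c \right)} = \left(c^{2} + c^{2}\right) - 3 = 2 c^{2} - 3 = -3 + 2 c^{2}$)
$Y = i \sqrt{2}$ ($Y = \sqrt{-2} = i \sqrt{2} \approx 1.4142 i$)
$M{\left(w,O \right)} = i O \sqrt{2} \left(-3 + 2 O^{2}\right)$ ($M{\left(w,O \right)} = i \sqrt{2} O \left(-3 + 2 O^{2}\right) = i O \sqrt{2} \left(-3 + 2 O^{2}\right)$)
$M{\left(140,12 \right)} - 8345 = i 12 \sqrt{2} \left(-3 + 2 \cdot 12^{2}\right) - 8345 = i 12 \sqrt{2} \left(-3 + 2 \cdot 144\right) - 8345 = i 12 \sqrt{2} \left(-3 + 288\right) - 8345 = i 12 \sqrt{2} \cdot 285 - 8345 = 3420 i \sqrt{2} - 8345 = -8345 + 3420 i \sqrt{2}$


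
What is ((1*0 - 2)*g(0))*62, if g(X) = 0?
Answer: 0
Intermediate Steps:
((1*0 - 2)*g(0))*62 = ((1*0 - 2)*0)*62 = ((0 - 2)*0)*62 = -2*0*62 = 0*62 = 0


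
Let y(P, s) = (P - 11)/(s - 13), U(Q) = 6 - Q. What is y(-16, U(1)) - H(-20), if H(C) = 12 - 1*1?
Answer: -61/8 ≈ -7.6250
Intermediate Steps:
H(C) = 11 (H(C) = 12 - 1 = 11)
y(P, s) = (-11 + P)/(-13 + s)
y(-16, U(1)) - H(-20) = (-11 - 16)/(-13 + (6 - 1*1)) - 1*11 = -27/(-13 + (6 - 1)) - 11 = -27/(-13 + 5) - 11 = -27/(-8) - 11 = -1/8*(-27) - 11 = 27/8 - 11 = -61/8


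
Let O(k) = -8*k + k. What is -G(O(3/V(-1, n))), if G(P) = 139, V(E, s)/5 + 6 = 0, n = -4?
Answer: -139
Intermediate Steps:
V(E, s) = -30 (V(E, s) = -30 + 5*0 = -30 + 0 = -30)
O(k) = -7*k
-G(O(3/V(-1, n))) = -1*139 = -139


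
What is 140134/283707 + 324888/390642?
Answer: 24485870974/18471311649 ≈ 1.3256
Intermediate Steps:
140134/283707 + 324888/390642 = 140134*(1/283707) + 324888*(1/390642) = 140134/283707 + 54148/65107 = 24485870974/18471311649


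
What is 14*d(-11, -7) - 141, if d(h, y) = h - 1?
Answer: -309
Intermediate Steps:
d(h, y) = -1 + h
14*d(-11, -7) - 141 = 14*(-1 - 11) - 141 = 14*(-12) - 141 = -168 - 141 = -309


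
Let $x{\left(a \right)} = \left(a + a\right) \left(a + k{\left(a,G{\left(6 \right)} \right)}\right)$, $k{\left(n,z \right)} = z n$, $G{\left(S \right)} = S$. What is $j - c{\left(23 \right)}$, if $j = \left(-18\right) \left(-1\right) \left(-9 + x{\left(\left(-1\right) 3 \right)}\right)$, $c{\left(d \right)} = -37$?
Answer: $2143$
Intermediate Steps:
$k{\left(n,z \right)} = n z$
$x{\left(a \right)} = 14 a^{2}$ ($x{\left(a \right)} = \left(a + a\right) \left(a + a 6\right) = 2 a \left(a + 6 a\right) = 2 a 7 a = 14 a^{2}$)
$j = 2106$ ($j = \left(-18\right) \left(-1\right) \left(-9 + 14 \left(\left(-1\right) 3\right)^{2}\right) = 18 \left(-9 + 14 \left(-3\right)^{2}\right) = 18 \left(-9 + 14 \cdot 9\right) = 18 \left(-9 + 126\right) = 18 \cdot 117 = 2106$)
$j - c{\left(23 \right)} = 2106 - -37 = 2106 + 37 = 2143$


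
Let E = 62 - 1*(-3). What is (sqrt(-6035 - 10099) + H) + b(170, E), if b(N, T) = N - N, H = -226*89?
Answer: -20114 + I*sqrt(16134) ≈ -20114.0 + 127.02*I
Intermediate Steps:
E = 65 (E = 62 + 3 = 65)
H = -20114
b(N, T) = 0
(sqrt(-6035 - 10099) + H) + b(170, E) = (sqrt(-6035 - 10099) - 20114) + 0 = (sqrt(-16134) - 20114) + 0 = (I*sqrt(16134) - 20114) + 0 = (-20114 + I*sqrt(16134)) + 0 = -20114 + I*sqrt(16134)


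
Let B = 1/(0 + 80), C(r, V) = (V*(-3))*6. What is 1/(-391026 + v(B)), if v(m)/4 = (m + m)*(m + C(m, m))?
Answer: -800/312820817 ≈ -2.5574e-6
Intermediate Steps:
C(r, V) = -18*V (C(r, V) = -3*V*6 = -18*V)
B = 1/80 ≈ 0.012500
v(m) = -136*m² (v(m) = 4*((m + m)*(m - 18*m)) = 4*((2*m)*(-17*m)) = 4*(-34*m²) = -136*m²)
1/(-391026 + v(B)) = 1/(-391026 - 136*(1/80)²) = 1/(-391026 - 136*1/6400) = 1/(-391026 - 17/800) = 1/(-312820817/800) = -800/312820817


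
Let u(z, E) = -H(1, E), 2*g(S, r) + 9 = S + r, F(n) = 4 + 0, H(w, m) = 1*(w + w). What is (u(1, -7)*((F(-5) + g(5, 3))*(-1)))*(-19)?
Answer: -133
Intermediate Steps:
H(w, m) = 2*w (H(w, m) = 1*(2*w) = 2*w)
F(n) = 4
g(S, r) = -9/2 + S/2 + r/2 (g(S, r) = -9/2 + (S + r)/2 = -9/2 + (S/2 + r/2) = -9/2 + S/2 + r/2)
u(z, E) = -2
(u(1, -7)*((F(-5) + g(5, 3))*(-1)))*(-19) = -2*(4 + (-9/2 + (1/2)*5 + (1/2)*3))*(-1)*(-19) = -2*(4 + (-9/2 + 5/2 + 3/2))*(-1)*(-19) = -2*(4 - 1/2)*(-1)*(-19) = -7*(-1)*(-19) = -2*(-7/2)*(-19) = 7*(-19) = -133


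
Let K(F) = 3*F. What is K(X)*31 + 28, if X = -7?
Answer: -623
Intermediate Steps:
K(X)*31 + 28 = (3*(-7))*31 + 28 = -21*31 + 28 = -651 + 28 = -623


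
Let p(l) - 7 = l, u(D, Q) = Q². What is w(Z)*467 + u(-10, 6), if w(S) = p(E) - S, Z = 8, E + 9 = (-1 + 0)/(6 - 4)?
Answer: -9735/2 ≈ -4867.5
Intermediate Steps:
E = -19/2 (E = -9 + (-1 + 0)/(6 - 4) = -9 - 1/2 = -9 - 1*½ = -9 - ½ = -19/2 ≈ -9.5000)
p(l) = 7 + l
w(S) = -5/2 - S (w(S) = (7 - 19/2) - S = -5/2 - S)
w(Z)*467 + u(-10, 6) = (-5/2 - 1*8)*467 + 6² = (-5/2 - 8)*467 + 36 = -21/2*467 + 36 = -9807/2 + 36 = -9735/2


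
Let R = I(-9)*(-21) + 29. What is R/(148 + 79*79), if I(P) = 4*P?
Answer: 785/6389 ≈ 0.12287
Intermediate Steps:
R = 785 (R = (4*(-9))*(-21) + 29 = -36*(-21) + 29 = 756 + 29 = 785)
R/(148 + 79*79) = 785/(148 + 79*79) = 785/(148 + 6241) = 785/6389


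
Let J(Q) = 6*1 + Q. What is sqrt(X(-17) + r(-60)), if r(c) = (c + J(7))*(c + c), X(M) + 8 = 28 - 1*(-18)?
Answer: sqrt(5678) ≈ 75.353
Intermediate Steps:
X(M) = 38 (X(M) = -8 + (28 - 1*(-18)) = -8 + (28 + 18) = -8 + 46 = 38)
J(Q) = 6 + Q
r(c) = 2*c*(13 + c) (r(c) = (c + (6 + 7))*(c + c) = (c + 13)*(2*c) = (13 + c)*(2*c) = 2*c*(13 + c))
sqrt(X(-17) + r(-60)) = sqrt(38 + 2*(-60)*(13 - 60)) = sqrt(38 + 2*(-60)*(-47)) = sqrt(38 + 5640) = sqrt(5678)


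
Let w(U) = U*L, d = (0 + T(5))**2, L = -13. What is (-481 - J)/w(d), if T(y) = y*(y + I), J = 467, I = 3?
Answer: 237/5200 ≈ 0.045577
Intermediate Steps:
T(y) = y*(3 + y) (T(y) = y*(y + 3) = y*(3 + y))
d = 1600 (d = (0 + 5*(3 + 5))**2 = (0 + 5*8)**2 = (0 + 40)**2 = 40**2 = 1600)
w(U) = -13*U (w(U) = U*(-13) = -13*U)
(-481 - J)/w(d) = (-481 - 1*467)/((-13*1600)) = (-481 - 467)/(-20800) = -948*(-1/20800) = 237/5200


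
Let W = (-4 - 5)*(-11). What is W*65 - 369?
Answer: 6066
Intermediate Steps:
W = 99 (W = -9*(-11) = 99)
W*65 - 369 = 99*65 - 369 = 6435 - 369 = 6066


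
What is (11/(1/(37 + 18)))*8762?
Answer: 5301010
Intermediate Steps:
(11/(1/(37 + 18)))*8762 = (11/(1/55))*8762 = (11*55)*8762 = 605*8762 = 5301010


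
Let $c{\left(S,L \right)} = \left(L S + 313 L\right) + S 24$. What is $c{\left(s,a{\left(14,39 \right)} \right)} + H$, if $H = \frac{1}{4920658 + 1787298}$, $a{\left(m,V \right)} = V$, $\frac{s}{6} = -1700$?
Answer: $- \frac{4228648506707}{6707956} \approx -6.3039 \cdot 10^{5}$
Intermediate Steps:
$s = -10200$ ($s = 6 \left(-1700\right) = -10200$)
$c{\left(S,L \right)} = 24 S + 313 L + L S$ ($c{\left(S,L \right)} = \left(313 L + L S\right) + 24 S = 24 S + 313 L + L S$)
$H = \frac{1}{6707956} \approx 1.4908 \cdot 10^{-7}$
$c{\left(s,a{\left(14,39 \right)} \right)} + H = \left(24 \left(-10200\right) + 313 \cdot 39 + 39 \left(-10200\right)\right) + \frac{1}{6707956} = \left(-244800 + 12207 - 397800\right) + \frac{1}{6707956} = -630393 + \frac{1}{6707956} = - \frac{4228648506707}{6707956}$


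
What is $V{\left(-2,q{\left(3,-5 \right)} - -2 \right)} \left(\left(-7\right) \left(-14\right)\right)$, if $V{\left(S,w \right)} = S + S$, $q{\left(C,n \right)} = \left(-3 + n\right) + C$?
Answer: $-392$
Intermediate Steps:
$q{\left(C,n \right)} = -3 + C + n$
$V{\left(S,w \right)} = 2 S$
$V{\left(-2,q{\left(3,-5 \right)} - -2 \right)} \left(\left(-7\right) \left(-14\right)\right) = 2 \left(-2\right) \left(\left(-7\right) \left(-14\right)\right) = \left(-4\right) 98 = -392$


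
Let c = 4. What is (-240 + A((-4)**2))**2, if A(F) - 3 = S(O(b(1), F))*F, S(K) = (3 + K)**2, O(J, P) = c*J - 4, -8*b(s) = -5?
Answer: 40401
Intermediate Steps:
b(s) = 5/8 (b(s) = -1/8*(-5) = 5/8)
O(J, P) = -4 + 4*J (O(J, P) = 4*J - 4 = -4 + 4*J)
A(F) = 3 + 9*F/4 (A(F) = 3 + (3 + (-4 + 4*(5/8)))**2*F = 3 + (3 + (-4 + 5/2))**2*F = 3 + (3 - 3/2)**2*F = 3 + (3/2)**2*F = 3 + 9*F/4)
(-240 + A((-4)**2))**2 = (-240 + (3 + (9/4)*(-4)**2))**2 = (-240 + (3 + (9/4)*16))**2 = (-240 + (3 + 36))**2 = (-240 + 39)**2 = (-201)**2 = 40401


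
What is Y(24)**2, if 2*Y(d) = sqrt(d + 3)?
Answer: 27/4 ≈ 6.7500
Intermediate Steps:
Y(d) = sqrt(3 + d)/2 (Y(d) = sqrt(d + 3)/2 = sqrt(3 + d)/2)
Y(24)**2 = (sqrt(3 + 24)/2)**2 = (sqrt(27)/2)**2 = ((3*sqrt(3))/2)**2 = (3*sqrt(3)/2)**2 = 27/4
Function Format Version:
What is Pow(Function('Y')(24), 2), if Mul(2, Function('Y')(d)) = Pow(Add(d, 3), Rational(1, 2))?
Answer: Rational(27, 4) ≈ 6.7500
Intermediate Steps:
Function('Y')(d) = Mul(Rational(1, 2), Pow(Add(3, d), Rational(1, 2))) (Function('Y')(d) = Mul(Rational(1, 2), Pow(Add(d, 3), Rational(1, 2))) = Mul(Rational(1, 2), Pow(Add(3, d), Rational(1, 2))))
Pow(Function('Y')(24), 2) = Pow(Mul(Rational(1, 2), Pow(Add(3, 24), Rational(1, 2))), 2) = Pow(Mul(Rational(1, 2), Pow(27, Rational(1, 2))), 2) = Pow(Mul(Rational(1, 2), Mul(3, Pow(3, Rational(1, 2)))), 2) = Pow(Mul(Rational(3, 2), Pow(3, Rational(1, 2))), 2) = Rational(27, 4)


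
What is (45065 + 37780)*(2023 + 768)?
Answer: 231220395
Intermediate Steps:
(45065 + 37780)*(2023 + 768) = 82845*2791 = 231220395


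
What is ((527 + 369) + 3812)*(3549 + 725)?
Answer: 20121992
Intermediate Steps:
((527 + 369) + 3812)*(3549 + 725) = (896 + 3812)*4274 = 4708*4274 = 20121992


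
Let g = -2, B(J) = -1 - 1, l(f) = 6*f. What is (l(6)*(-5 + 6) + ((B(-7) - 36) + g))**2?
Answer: 16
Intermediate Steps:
B(J) = -2
(l(6)*(-5 + 6) + ((B(-7) - 36) + g))**2 = ((6*6)*(-5 + 6) + ((-2 - 36) - 2))**2 = (36*1 + (-38 - 2))**2 = (36 - 40)**2 = (-4)**2 = 16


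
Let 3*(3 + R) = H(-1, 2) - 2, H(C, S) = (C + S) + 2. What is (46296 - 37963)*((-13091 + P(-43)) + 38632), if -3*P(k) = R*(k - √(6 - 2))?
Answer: 212499833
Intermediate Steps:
H(C, S) = 2 + C + S
R = -8/3 (R = -3 + ((2 - 1 + 2) - 2)/3 = -3 + (3 - 2)/3 = -3 + (⅓)*1 = -3 + ⅓ = -8/3 ≈ -2.6667)
P(k) = -16/9 + 8*k/9 (P(k) = -(-8)*(k - √(6 - 2))/9 = -(-8)*(k - √4)/9 = -(-8)*(k - 1*2)/9 = -(-8)*(k - 2)/9 = -(-8)*(-2 + k)/9 = -(16/3 - 8*k/3)/3 = -16/9 + 8*k/9)
(46296 - 37963)*((-13091 + P(-43)) + 38632) = (46296 - 37963)*((-13091 + (-16/9 + (8/9)*(-43))) + 38632) = 8333*((-13091 + (-16/9 - 344/9)) + 38632) = 8333*((-13091 - 40) + 38632) = 8333*(-13131 + 38632) = 8333*25501 = 212499833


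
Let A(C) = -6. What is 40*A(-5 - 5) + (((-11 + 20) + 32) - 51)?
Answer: -250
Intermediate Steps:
40*A(-5 - 5) + (((-11 + 20) + 32) - 51) = 40*(-6) + (((-11 + 20) + 32) - 51) = -240 + ((9 + 32) - 51) = -240 + (41 - 51) = -240 - 10 = -250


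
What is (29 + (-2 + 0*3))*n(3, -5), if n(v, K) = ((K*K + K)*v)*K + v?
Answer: -8019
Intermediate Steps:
n(v, K) = v + K*v*(K + K²) (n(v, K) = ((K² + K)*v)*K + v = ((K + K²)*v)*K + v = (v*(K + K²))*K + v = K*v*(K + K²) + v = v + K*v*(K + K²))
(29 + (-2 + 0*3))*n(3, -5) = (29 + (-2 + 0*3))*(3*(1 + (-5)² + (-5)³)) = (29 + (-2 + 0))*(3*(1 + 25 - 125)) = (29 - 2)*(3*(-99)) = 27*(-297) = -8019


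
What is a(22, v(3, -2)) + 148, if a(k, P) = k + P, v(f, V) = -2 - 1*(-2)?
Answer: 170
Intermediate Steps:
v(f, V) = 0 (v(f, V) = -2 + 2 = 0)
a(k, P) = P + k
a(22, v(3, -2)) + 148 = (0 + 22) + 148 = 22 + 148 = 170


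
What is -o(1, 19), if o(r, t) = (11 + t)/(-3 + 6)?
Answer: -10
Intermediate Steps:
o(r, t) = 11/3 + t/3 (o(r, t) = (11 + t)/3 = (11 + t)*(⅓) = 11/3 + t/3)
-o(1, 19) = -(11/3 + (⅓)*19) = -(11/3 + 19/3) = -1*10 = -10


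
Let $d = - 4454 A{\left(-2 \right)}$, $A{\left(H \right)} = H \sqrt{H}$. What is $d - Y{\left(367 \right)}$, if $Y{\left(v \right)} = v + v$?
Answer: $-734 + 8908 i \sqrt{2} \approx -734.0 + 12598.0 i$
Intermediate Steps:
$A{\left(H \right)} = H^{\frac{3}{2}}$
$Y{\left(v \right)} = 2 v$
$d = 8908 i \sqrt{2}$ ($d = - 4454 \left(-2\right)^{\frac{3}{2}} = - 4454 \left(- 2 i \sqrt{2}\right) = 8908 i \sqrt{2} \approx 12598.0 i$)
$d - Y{\left(367 \right)} = 8908 i \sqrt{2} - 2 \cdot 367 = 8908 i \sqrt{2} - 734 = -734 + 8908 i \sqrt{2}$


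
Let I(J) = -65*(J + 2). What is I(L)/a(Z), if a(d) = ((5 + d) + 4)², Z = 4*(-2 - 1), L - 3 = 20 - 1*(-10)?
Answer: -2275/9 ≈ -252.78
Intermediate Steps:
L = 33 (L = 3 + (20 - 1*(-10)) = 3 + (20 + 10) = 3 + 30 = 33)
I(J) = -130 - 65*J (I(J) = -65*(2 + J) = -130 - 65*J)
Z = -12 (Z = 4*(-3) = -12)
a(d) = (9 + d)²
I(L)/a(Z) = (-130 - 65*33)/((9 - 12)²) = (-130 - 2145)/((-3)²) = -2275/9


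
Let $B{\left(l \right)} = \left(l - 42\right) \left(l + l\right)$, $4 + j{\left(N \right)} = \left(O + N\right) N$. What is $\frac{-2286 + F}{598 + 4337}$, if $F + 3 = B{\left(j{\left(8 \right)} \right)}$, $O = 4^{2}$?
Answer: $\frac{52607}{4935} \approx 10.66$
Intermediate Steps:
$O = 16$
$j{\left(N \right)} = -4 + N \left(16 + N\right)$ ($j{\left(N \right)} = -4 + \left(16 + N\right) N = -4 + N \left(16 + N\right)$)
$B{\left(l \right)} = 2 l \left(-42 + l\right)$ ($B{\left(l \right)} = \left(-42 + l\right) 2 l = 2 l \left(-42 + l\right)$)
$F = 54893$ ($F = -3 + 2 \left(-4 + 8^{2} + 16 \cdot 8\right) \left(-42 + \left(-4 + 8^{2} + 16 \cdot 8\right)\right) = -3 + 2 \left(-4 + 64 + 128\right) \left(-42 + \left(-4 + 64 + 128\right)\right) = -3 + 2 \cdot 188 \left(-42 + 188\right) = -3 + 2 \cdot 188 \cdot 146 = -3 + 54896 = 54893$)
$\frac{-2286 + F}{598 + 4337} = \frac{-2286 + 54893}{598 + 4337} = \frac{52607}{4935}$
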